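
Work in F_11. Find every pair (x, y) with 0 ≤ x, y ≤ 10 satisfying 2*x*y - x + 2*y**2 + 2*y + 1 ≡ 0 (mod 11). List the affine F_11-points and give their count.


Affine F_11-points: {(1, 0), (1, 9), (2, 4), (3, 2), (3, 5), (4, 7), (4, 10), (5, 8), (6, 1), (6, 3)}; count = 10.

For each of the 121 pairs (x, y) ∈ F_11², evaluate f(x, y) mod 11. Record the zeros.
  x = 0: [0↦1, 1↦5, 2↦2, 3↦3, 4↦8, 5↦6, 6↦8, 7↦3, 8↦2, 9↦5, 10↦1]  zeros at y ∈ ∅
  x = 1: [0↦0, 1↦6, 2↦5, 3↦8, 4↦4, 5↦4, 6↦8, 7↦5, 8↦6, 9↦0, 10↦9]  zeros at y ∈ {0, 9}
  x = 2: [0↦10, 1↦7, 2↦8, 3↦2, 4↦0, 5↦2, 6↦8, 7↦7, 8↦10, 9↦6, 10↦6]  zeros at y ∈ {4}
  x = 3: [0↦9, 1↦8, 2↦0, 3↦7, 4↦7, 5↦0, 6↦8, 7↦9, 8↦3, 9↦1, 10↦3]  zeros at y ∈ {2, 5}
  x = 4: [0↦8, 1↦9, 2↦3, 3↦1, 4↦3, 5↦9, 6↦8, 7↦0, 8↦7, 9↦7, 10↦0]  zeros at y ∈ {7, 10}
  x = 5: [0↦7, 1↦10, 2↦6, 3↦6, 4↦10, 5↦7, 6↦8, 7↦2, 8↦0, 9↦2, 10↦8]  zeros at y ∈ {8}
  x = 6: [0↦6, 1↦0, 2↦9, 3↦0, 4↦6, 5↦5, 6↦8, 7↦4, 8↦4, 9↦8, 10↦5]  zeros at y ∈ {1, 3}
  x = 7: [0↦5, 1↦1, 2↦1, 3↦5, 4↦2, 5↦3, 6↦8, 7↦6, 8↦8, 9↦3, 10↦2]  zeros at y ∈ ∅
  x = 8: [0↦4, 1↦2, 2↦4, 3↦10, 4↦9, 5↦1, 6↦8, 7↦8, 8↦1, 9↦9, 10↦10]  zeros at y ∈ ∅
  x = 9: [0↦3, 1↦3, 2↦7, 3↦4, 4↦5, 5↦10, 6↦8, 7↦10, 8↦5, 9↦4, 10↦7]  zeros at y ∈ ∅
  x = 10: [0↦2, 1↦4, 2↦10, 3↦9, 4↦1, 5↦8, 6↦8, 7↦1, 8↦9, 9↦10, 10↦4]  zeros at y ∈ ∅
Collecting zeros: affine points = {(1, 0), (1, 9), (2, 4), (3, 2), (3, 5), (4, 7), (4, 10), (5, 8), (6, 1), (6, 3)}.
Total count |C(F_11)_aff| = 10.


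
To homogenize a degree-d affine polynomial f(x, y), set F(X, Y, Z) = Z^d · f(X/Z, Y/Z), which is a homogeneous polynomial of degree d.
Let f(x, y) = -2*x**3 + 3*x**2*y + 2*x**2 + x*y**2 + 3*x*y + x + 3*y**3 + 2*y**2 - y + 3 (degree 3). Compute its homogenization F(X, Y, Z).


F(X, Y, Z) = -2*X**3 + 3*X**2*Y + 2*X**2*Z + X*Y**2 + 3*X*Y*Z + X*Z**2 + 3*Y**3 + 2*Y**2*Z - Y*Z**2 + 3*Z**3

deg(f) = 3.
Substitute x = X/Z, y = Y/Z into f, then multiply by Z^3.
  monomial -2·x^3·y^0 ↦ -2·X^3·Y^0·Z^0.
  monomial 3·x^2·y^1 ↦ 3·X^2·Y^1·Z^0.
  monomial 2·x^2·y^0 ↦ 2·X^2·Y^0·Z^1.
  monomial 1·x^1·y^2 ↦ 1·X^1·Y^2·Z^0.
  monomial 3·x^1·y^1 ↦ 3·X^1·Y^1·Z^1.
  monomial 1·x^1·y^0 ↦ 1·X^1·Y^0·Z^2.
  monomial 3·x^0·y^3 ↦ 3·X^0·Y^3·Z^0.
  monomial 2·x^0·y^2 ↦ 2·X^0·Y^2·Z^1.
  monomial -1·x^0·y^1 ↦ -1·X^0·Y^1·Z^2.
  monomial 3·x^0·y^0 ↦ 3·X^0·Y^0·Z^3.
Collecting: F(X, Y, Z) = -2*X**3 + 3*X**2*Y + 2*X**2*Z + X*Y**2 + 3*X*Y*Z + X*Z**2 + 3*Y**3 + 2*Y**2*Z - Y*Z**2 + 3*Z**3.


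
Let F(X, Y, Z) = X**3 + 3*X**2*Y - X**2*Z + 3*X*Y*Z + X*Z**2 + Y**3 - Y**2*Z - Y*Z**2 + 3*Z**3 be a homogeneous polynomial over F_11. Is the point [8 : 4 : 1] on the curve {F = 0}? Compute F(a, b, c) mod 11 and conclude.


F(8,4,1) ≡ 3 (mod 11); P is NOT on the curve.

Evaluate F(8, 4, 1) term-by-term (mod 11).
  X**3 ↦ 1·512·1·1 = 512
  3*X**2*Y ↦ 3·64·4·1 = 768
  -X**2*Z ↦ -1·64·1·1 = -64
  3*X*Y*Z ↦ 3·8·4·1 = 96
  X*Z**2 ↦ 1·8·1·1 = 8
  Y**3 ↦ 1·1·64·1 = 64
  -Y**2*Z ↦ -1·1·16·1 = -16
  -Y*Z**2 ↦ -1·1·4·1 = -4
  3*Z**3 ↦ 3·1·1·1 = 3
Sum: F(8, 4, 1) = (512) + (768) + (-64) + (96) + (8) + (64) + (-16) + (-4) + (3) = 1367.
Reducing mod 11: 1367 ≡ 3 (mod 11).
Since F(a, b, c) ≡ 3 ≠ 0 (mod 11), P does NOT lie on the curve.


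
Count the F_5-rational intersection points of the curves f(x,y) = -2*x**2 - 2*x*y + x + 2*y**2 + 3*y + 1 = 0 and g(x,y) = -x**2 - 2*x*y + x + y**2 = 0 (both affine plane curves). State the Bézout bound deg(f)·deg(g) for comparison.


Common zeros: {(1, 0), (1, 2), (2, 3), (3, 3)}; count = 4; Bézout bound = 4.

deg(f) = 2, deg(g) = 2, so Bézout bound = 4.
Scan x ∈ F_5. For each x, list the y ∈ F_5 with f(x, y) ≡ 0 and those with g(x, y) ≡ 0 (mod 5); the common zeros in that column are the intersection.
  x = 0: f ≡ 0 at y ∈ {2, 4}; g ≡ 0 at y ∈ {0}; common: ∅.
  x = 1: f ≡ 0 at y ∈ {0, 2}; g ≡ 0 at y ∈ {0, 2}; common: {0, 2}.
  x = 2: f ≡ 0 at y ∈ {0, 3}; g ≡ 0 at y ∈ {1, 3}; common: {3}.
  x = 3: f ≡ 0 at y ∈ {1, 3}; g ≡ 0 at y ∈ {3}; common: {3}.
  x = 4: f ≡ 0 at y ∈ {1, 4}; g ≡ 0 at y ∈ ∅; common: ∅.
Collecting: common zeros = {(1, 0), (1, 2), (2, 3), (3, 3)}, so the count is 4.
Comparison with the Bézout bound: 4 ≤ 4 = deg(f)·deg(g), as expected for curves with no common component (the bound is attained).


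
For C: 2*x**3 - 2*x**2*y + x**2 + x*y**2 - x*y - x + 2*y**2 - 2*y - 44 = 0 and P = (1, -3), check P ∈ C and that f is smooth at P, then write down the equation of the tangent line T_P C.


Tangent line at P: 31*x - 23*y - 100 = 0.

Step 1: f(1, -3) = 0, so P lies on C.
Step 2: partial derivatives
  f_x(x, y) = 6*x**2 - 4*x*y + 2*x + y**2 - y - 1, f_y(x, y) = -2*x**2 + 2*x*y - x + 4*y - 2.
  f_x(P) = 31, f_y(P) = -23 (gradient nonzero, so P is smooth).
Step 3: tangent line at P: 31·(x − 1) + -23·(y − -3) = 0.
Expanding: 31*x - 23*y - 100 = 0.


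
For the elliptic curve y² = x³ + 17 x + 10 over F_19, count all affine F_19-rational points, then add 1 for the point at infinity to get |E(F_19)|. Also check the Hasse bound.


Affine points = {(1, 3), (1, 16), (4, 3), (4, 16), (5, 7), (5, 12), (6, 9), (6, 10), (7, 4), (7, 15), (12, 2), (12, 17), (14, 3), (14, 16), (15, 7), (15, 12), (17, 5), (17, 14), (18, 7), (18, 12)}; affine count = 20; |E(F_19)| = 21.

Discriminant check: Δ ∝ 4a³ + 27b² = 4·17³ + 27·10² = 4·4913 + 27·100 ≡ 8 (mod 19). Nonzero ⇒ E is nonsingular.
For each x ∈ F_19, compute rhs = x³ + 17·x + 10 mod 19, then count y ∈ F_19 with y² ≡ rhs.
  x = 0: rhs = 10, matching y values: none (0 points).
  x = 1: rhs = 9, matching y values: 3, 16 (2 points).
  x = 2: rhs = 14, matching y values: none (0 points).
  x = 3: rhs = 12, matching y values: none (0 points).
  x = 4: rhs = 9, matching y values: 3, 16 (2 points).
  x = 5: rhs = 11, matching y values: 7, 12 (2 points).
  x = 6: rhs = 5, matching y values: 9, 10 (2 points).
  x = 7: rhs = 16, matching y values: 4, 15 (2 points).
  x = 8: rhs = 12, matching y values: none (0 points).
  x = 9: rhs = 18, matching y values: none (0 points).
  x = 10: rhs = 2, matching y values: none (0 points).
  x = 11: rhs = 8, matching y values: none (0 points).
  x = 12: rhs = 4, matching y values: 2, 17 (2 points).
  x = 13: rhs = 15, matching y values: none (0 points).
  x = 14: rhs = 9, matching y values: 3, 16 (2 points).
  x = 15: rhs = 11, matching y values: 7, 12 (2 points).
  x = 16: rhs = 8, matching y values: none (0 points).
  x = 17: rhs = 6, matching y values: 5, 14 (2 points).
  x = 18: rhs = 11, matching y values: 7, 12 (2 points).
Total affine count: 20.
Full point count |E(F_19)| = 20 + 1 = 21.
Hasse bound: |21 − (19+1)| = |1| = 1 ≤ 2√19 ≈ 8.7178 ✓.


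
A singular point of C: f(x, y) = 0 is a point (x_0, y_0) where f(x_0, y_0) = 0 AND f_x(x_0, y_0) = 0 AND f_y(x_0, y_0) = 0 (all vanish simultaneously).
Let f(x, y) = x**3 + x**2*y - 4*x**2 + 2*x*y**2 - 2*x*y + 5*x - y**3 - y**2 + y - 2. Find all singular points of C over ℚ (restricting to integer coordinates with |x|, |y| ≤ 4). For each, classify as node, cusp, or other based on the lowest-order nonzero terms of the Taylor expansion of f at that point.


Singular points: {(1, 0)}; classification: node.

Compute partial derivatives:
  f_x = 3*x**2 + 2*x*y - 8*x + 2*y**2 - 2*y + 5.
  f_y = x**2 + 4*x*y - 2*x - 3*y**2 - 2*y + 1.
Scan x_0 ∈ {−4, ..., 4}. For each x_0, f_y(x_0, y) is a polynomial in y; find its integer roots y ∈ {−4, ..., 4}, then test f_x and f at those candidates.
  x = -4: f_y(-4, y) = -3*y**2 - 18*y + 25; no integer root y with |y| ≤ 4.
  x = -3: f_y(-3, y) = -3*y**2 - 14*y + 16; no integer root y with |y| ≤ 4.
  x = -2: f_y(-2, y) = -3*y**2 - 10*y + 9; no integer root y with |y| ≤ 4.
  x = -1: f_y(-1, y) = -3*y**2 - 6*y + 4; no integer root y with |y| ≤ 4.
  x = 0: f_y(0, y) = -3*y**2 - 2*y + 1; vanishes at y ∈ {-1}. (0, -1): f_x = 9 ≠ 0.
  x = 1: f_y(1, y) = -3*y**2 + 2*y; vanishes at y ∈ {0}. (1, 0): f_x = 0, f = 0 — SINGULAR.
  x = 2: f_y(2, y) = -3*y**2 + 6*y + 1; no integer root y with |y| ≤ 4.
  x = 3: f_y(3, y) = -3*y**2 + 10*y + 4; no integer root y with |y| ≤ 4.
  x = 4: f_y(4, y) = -3*y**2 + 14*y + 9; no integer root y with |y| ≤ 4.
Only singular point on the grid: (1, 0).
Classify: substitute x = 1 + u, y = 0 + v and expand: f = u**3 + u**2*v - u**2 + 2*u*v**2 - v**3 + v**2.
No constant or linear terms (consistent with a singular point). Quadratic part: -u**2 + v**2. Cubic part: u**3 + u**2*v + 2*u*v**2 - v**3.
The quadratic part v**2 - u**2 = (v − u)(v + u) splits into two distinct linear factors, so there are two distinct tangent lines y − 0 = ±(x − 1) — this is a node (ordinary double point).
Classification: node.


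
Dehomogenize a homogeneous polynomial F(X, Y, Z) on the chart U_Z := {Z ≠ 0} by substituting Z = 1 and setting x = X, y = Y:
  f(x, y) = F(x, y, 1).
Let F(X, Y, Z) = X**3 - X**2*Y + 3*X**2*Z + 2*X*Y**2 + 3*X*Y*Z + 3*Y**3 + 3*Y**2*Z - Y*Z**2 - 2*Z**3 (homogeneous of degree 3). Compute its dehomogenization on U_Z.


f(x, y) = x**3 - x**2*y + 3*x**2 + 2*x*y**2 + 3*x*y + 3*y**3 + 3*y**2 - y - 2

On U_Z we set Z = 1. Each monomial c·X^i·Y^j·Z^k in F becomes c·x^i·y^j·1^k = c·x^i·y^j.
Substituting Z = 1: F(X, Y, 1) = x**3 - x**2*y + 3*x**2 + 2*x*y**2 + 3*x*y + 3*y**3 + 3*y**2 - y - 2.
Note: deg(f) ≤ deg(F) = 3; strict inequality happens when F is divisible by Z (lost terms).


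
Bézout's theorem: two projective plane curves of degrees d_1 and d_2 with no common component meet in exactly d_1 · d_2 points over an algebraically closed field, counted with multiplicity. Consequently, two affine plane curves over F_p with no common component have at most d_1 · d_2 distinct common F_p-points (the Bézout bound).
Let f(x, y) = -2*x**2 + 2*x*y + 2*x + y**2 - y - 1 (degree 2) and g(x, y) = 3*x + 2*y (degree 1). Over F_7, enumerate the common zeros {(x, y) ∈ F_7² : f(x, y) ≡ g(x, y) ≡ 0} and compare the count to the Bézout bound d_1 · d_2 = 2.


Common zeros: ∅; count = 0; Bézout bound = 2.

deg(f) = 2, deg(g) = 1, so Bézout bound = 2.
Scan x ∈ F_7. For each x, list the y ∈ F_7 with f(x, y) ≡ 0 and those with g(x, y) ≡ 0 (mod 7); the common zeros in that column are the intersection.
  x = 0: f ≡ 0 at y ∈ ∅; g ≡ 0 at y ∈ {0}; common: ∅.
  x = 1: f ≡ 0 at y ∈ ∅; g ≡ 0 at y ∈ {2}; common: ∅.
  x = 2: f ≡ 0 at y ∈ {5, 6}; g ≡ 0 at y ∈ {4}; common: ∅.
  x = 3: f ≡ 0 at y ∈ {1}; g ≡ 0 at y ∈ {6}; common: ∅.
  x = 4: f ≡ 0 at y ∈ {2, 5}; g ≡ 0 at y ∈ {1}; common: ∅.
  x = 5: f ≡ 0 at y ∈ {6}; g ≡ 0 at y ∈ {3}; common: ∅.
  x = 6: f ≡ 0 at y ∈ {1, 2}; g ≡ 0 at y ∈ {5}; common: ∅.
Collecting: common zeros = ∅, so the count is 0.
Comparison with the Bézout bound: 0 ≤ 2 = deg(f)·deg(g), as expected for curves with no common component (the affine F_7-count falls short of the bound because intersections may lie at infinity, over extension fields, or carry multiplicity).


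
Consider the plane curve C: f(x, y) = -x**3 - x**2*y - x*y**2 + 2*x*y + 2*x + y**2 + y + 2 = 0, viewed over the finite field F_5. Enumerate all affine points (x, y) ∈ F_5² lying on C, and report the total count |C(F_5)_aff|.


Affine F_5-points: {(1, 1), (4, 2), (4, 4)}; count = 3.

For each of the 25 pairs (x, y) ∈ F_5², evaluate f(x, y) mod 5. Record the zeros.
  x = 0: [0↦2, 1↦4, 2↦3, 3↦4, 4↦2]  zeros at y ∈ ∅
  x = 1: [0↦3, 1↦0, 2↦2, 3↦4, 4↦1]  zeros at y ∈ {1}
  x = 2: [0↦3, 1↦3, 2↦1, 3↦2, 4↦1]  zeros at y ∈ ∅
  x = 3: [0↦1, 1↦2, 2↦4, 3↦2, 4↦1]  zeros at y ∈ ∅
  x = 4: [0↦1, 1↦1, 2↦0, 3↦3, 4↦0]  zeros at y ∈ {2, 4}
Collecting zeros: affine points = {(1, 1), (4, 2), (4, 4)}.
Total count |C(F_5)_aff| = 3.


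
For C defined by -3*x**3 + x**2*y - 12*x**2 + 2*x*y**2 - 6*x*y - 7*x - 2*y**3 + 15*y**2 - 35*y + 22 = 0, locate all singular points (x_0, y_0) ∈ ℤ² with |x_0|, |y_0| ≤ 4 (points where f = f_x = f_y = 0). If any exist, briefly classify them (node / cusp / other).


Singular points: {(-1, 2)}; classification: node.

Compute partial derivatives:
  f_x = -9*x**2 + 2*x*y - 24*x + 2*y**2 - 6*y - 7.
  f_y = x**2 + 4*x*y - 6*x - 6*y**2 + 30*y - 35.
Scan x_0 ∈ {−4, ..., 4}. For each x_0, f_y(x_0, y) is a polynomial in y; find its integer roots y ∈ {−4, ..., 4}, then test f_x and f at those candidates.
  x = -4: f_y(-4, y) = -6*y**2 + 14*y + 5; no integer root y with |y| ≤ 4.
  x = -3: f_y(-3, y) = -6*y**2 + 18*y - 8; no integer root y with |y| ≤ 4.
  x = -2: f_y(-2, y) = -6*y**2 + 22*y - 19; no integer root y with |y| ≤ 4.
  x = -1: f_y(-1, y) = -6*y**2 + 26*y - 28; vanishes at y ∈ {2}. (-1, 2): f_x = 0, f = 0 — SINGULAR.
  x = 0: f_y(0, y) = -6*y**2 + 30*y - 35; no integer root y with |y| ≤ 4.
  x = 1: f_y(1, y) = -6*y**2 + 34*y - 40; vanishes at y ∈ {4}. (1, 4): f_x = -24 ≠ 0.
  x = 2: f_y(2, y) = -6*y**2 + 38*y - 43; no integer root y with |y| ≤ 4.
  x = 3: f_y(3, y) = -6*y**2 + 42*y - 44; no integer root y with |y| ≤ 4.
  x = 4: f_y(4, y) = -6*y**2 + 46*y - 43; no integer root y with |y| ≤ 4.
Only singular point on the grid: (-1, 2).
Classify: substitute x = -1 + u, y = 2 + v and expand: f = -3*u**3 + u**2*v - u**2 + 2*u*v**2 - 2*v**3 + v**2.
No constant or linear terms (consistent with a singular point). Quadratic part: -u**2 + v**2. Cubic part: -3*u**3 + u**2*v + 2*u*v**2 - 2*v**3.
The quadratic part v**2 - u**2 = (v − u)(v + u) splits into two distinct linear factors, so there are two distinct tangent lines y − 2 = ±(x − -1) — this is a node (ordinary double point).
Classification: node.


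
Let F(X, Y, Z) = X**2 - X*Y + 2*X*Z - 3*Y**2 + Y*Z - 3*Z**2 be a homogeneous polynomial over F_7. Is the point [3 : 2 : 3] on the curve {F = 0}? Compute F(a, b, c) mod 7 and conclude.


F(3,2,3) ≡ 2 (mod 7); P is NOT on the curve.

Evaluate F(3, 2, 3) term-by-term (mod 7).
  X**2 ↦ 1·9·1·1 = 9
  -X*Y ↦ -1·3·2·1 = -6
  2*X*Z ↦ 2·3·1·3 = 18
  -3*Y**2 ↦ -3·1·4·1 = -12
  Y*Z ↦ 1·1·2·3 = 6
  -3*Z**2 ↦ -3·1·1·9 = -27
Sum: F(3, 2, 3) = (9) + (-6) + (18) + (-12) + (6) + (-27) = -12.
Reducing mod 7: -12 ≡ 2 (mod 7).
Since F(a, b, c) ≡ 2 ≠ 0 (mod 7), P does NOT lie on the curve.


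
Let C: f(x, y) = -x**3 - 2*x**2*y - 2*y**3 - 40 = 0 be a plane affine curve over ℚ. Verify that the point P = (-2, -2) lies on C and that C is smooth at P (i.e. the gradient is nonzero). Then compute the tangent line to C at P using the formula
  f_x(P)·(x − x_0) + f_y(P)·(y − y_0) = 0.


Tangent line at P: -28*x - 32*y - 120 = 0.

Step 1: f(-2, -2) = 0, so P lies on C.
Step 2: partial derivatives
  f_x(x, y) = -3*x**2 - 4*x*y, f_y(x, y) = -2*x**2 - 6*y**2.
  f_x(P) = -28, f_y(P) = -32 (gradient nonzero, so P is smooth).
Step 3: tangent line at P: -28·(x − -2) + -32·(y − -2) = 0.
Expanding: -28*x - 32*y - 120 = 0.


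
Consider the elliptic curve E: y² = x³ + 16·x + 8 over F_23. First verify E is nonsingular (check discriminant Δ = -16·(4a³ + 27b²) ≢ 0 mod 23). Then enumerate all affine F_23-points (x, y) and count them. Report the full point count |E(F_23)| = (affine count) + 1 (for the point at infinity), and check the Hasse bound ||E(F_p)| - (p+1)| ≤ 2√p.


Affine points = {(0, 10), (0, 13), (1, 5), (1, 18), (2, 5), (2, 18), (5, 11), (5, 12), (7, 7), (7, 16), (8, 2), (8, 21), (10, 8), (10, 15), (14, 3), (14, 20), (15, 9), (15, 14), (16, 6), (16, 17), (17, 8), (17, 15), (19, 8), (19, 15), (20, 5), (20, 18)}; affine count = 26; |E(F_23)| = 27.

Discriminant check: Δ ∝ 4a³ + 27b² = 4·16³ + 27·8² = 4·4096 + 27·64 ≡ 11 (mod 23). Nonzero ⇒ E is nonsingular.
For each x ∈ F_23, compute rhs = x³ + 16·x + 8 mod 23, then count y ∈ F_23 with y² ≡ rhs.
  x = 0: rhs = 8, matching y values: 10, 13 (2 points).
  x = 1: rhs = 2, matching y values: 5, 18 (2 points).
  x = 2: rhs = 2, matching y values: 5, 18 (2 points).
  x = 3: rhs = 14, matching y values: none (0 points).
  x = 4: rhs = 21, matching y values: none (0 points).
  x = 5: rhs = 6, matching y values: 11, 12 (2 points).
  x = 6: rhs = 21, matching y values: none (0 points).
  x = 7: rhs = 3, matching y values: 7, 16 (2 points).
  x = 8: rhs = 4, matching y values: 2, 21 (2 points).
  x = 9: rhs = 7, matching y values: none (0 points).
  x = 10: rhs = 18, matching y values: 8, 15 (2 points).
  x = 11: rhs = 20, matching y values: none (0 points).
  x = 12: rhs = 19, matching y values: none (0 points).
  x = 13: rhs = 21, matching y values: none (0 points).
  x = 14: rhs = 9, matching y values: 3, 20 (2 points).
  x = 15: rhs = 12, matching y values: 9, 14 (2 points).
  x = 16: rhs = 13, matching y values: 6, 17 (2 points).
  x = 17: rhs = 18, matching y values: 8, 15 (2 points).
  x = 18: rhs = 10, matching y values: none (0 points).
  x = 19: rhs = 18, matching y values: 8, 15 (2 points).
  x = 20: rhs = 2, matching y values: 5, 18 (2 points).
  x = 21: rhs = 14, matching y values: none (0 points).
  x = 22: rhs = 14, matching y values: none (0 points).
Total affine count: 26.
Full point count |E(F_23)| = 26 + 1 = 27.
Hasse bound: |27 − (23+1)| = |3| = 3 ≤ 2√23 ≈ 9.5917 ✓.


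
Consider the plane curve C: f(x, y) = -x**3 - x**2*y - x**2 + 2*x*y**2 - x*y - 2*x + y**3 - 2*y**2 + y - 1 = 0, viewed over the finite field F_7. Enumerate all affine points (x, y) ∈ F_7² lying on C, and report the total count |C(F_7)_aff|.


Affine F_7-points: {(0, 4), (2, 5), (3, 1), (4, 5), (5, 0)}; count = 5.

For each of the 49 pairs (x, y) ∈ F_7², evaluate f(x, y) mod 7. Record the zeros.
  x = 0: [0↦6, 1↦6, 2↦1, 3↦4, 4↦0, 5↦2, 6↦2]  zeros at y ∈ {4}
  x = 1: [0↦2, 1↦2, 2↦1, 3↦5, 4↦6, 5↦3, 6↦2]  zeros at y ∈ ∅
  x = 2: [0↦4, 1↦2, 2↦3, 3↦6, 4↦3, 5↦0, 6↦3]  zeros at y ∈ {5}
  x = 3: [0↦6, 1↦0, 2↦1, 3↦1, 4↦6, 5↦1, 6↦6]  zeros at y ∈ {1}
  x = 4: [0↦2, 1↦4, 2↦3, 3↦5, 4↦2, 5↦0, 6↦5]  zeros at y ∈ {5}
  x = 5: [0↦0, 1↦1, 2↦3, 3↦5, 4↦6, 5↦5, 6↦1]  zeros at y ∈ {0}
  x = 6: [0↦1, 1↦6, 2↦2, 3↦2, 4↦5, 5↦3, 6↦2]  zeros at y ∈ ∅
Collecting zeros: affine points = {(0, 4), (2, 5), (3, 1), (4, 5), (5, 0)}.
Total count |C(F_7)_aff| = 5.


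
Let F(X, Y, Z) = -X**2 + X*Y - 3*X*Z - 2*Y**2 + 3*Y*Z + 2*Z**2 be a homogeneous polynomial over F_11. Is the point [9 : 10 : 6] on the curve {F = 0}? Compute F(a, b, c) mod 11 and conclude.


F(9,10,6) ≡ 9 (mod 11); P is NOT on the curve.

Evaluate F(9, 10, 6) term-by-term (mod 11).
  -X**2 ↦ -1·81·1·1 = -81
  X*Y ↦ 1·9·10·1 = 90
  -3*X*Z ↦ -3·9·1·6 = -162
  -2*Y**2 ↦ -2·1·100·1 = -200
  3*Y*Z ↦ 3·1·10·6 = 180
  2*Z**2 ↦ 2·1·1·36 = 72
Sum: F(9, 10, 6) = (-81) + (90) + (-162) + (-200) + (180) + (72) = -101.
Reducing mod 11: -101 ≡ 9 (mod 11).
Since F(a, b, c) ≡ 9 ≠ 0 (mod 11), P does NOT lie on the curve.


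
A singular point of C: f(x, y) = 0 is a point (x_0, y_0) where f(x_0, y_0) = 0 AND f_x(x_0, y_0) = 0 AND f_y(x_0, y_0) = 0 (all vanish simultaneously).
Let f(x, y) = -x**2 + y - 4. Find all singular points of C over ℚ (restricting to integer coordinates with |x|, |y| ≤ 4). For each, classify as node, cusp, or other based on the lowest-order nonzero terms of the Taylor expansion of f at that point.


No singular points in the scanned grid; C is smooth there.

Compute partial derivatives:
  f_x = -2*x.
  f_y = 1.
f_y = 1 is a nonzero constant, so f_y never vanishes: no point (x, y) can satisfy f = f_x = f_y = 0. In particular no (x, y) ∈ {−4, ..., 4}² is singular; the curve is smooth.


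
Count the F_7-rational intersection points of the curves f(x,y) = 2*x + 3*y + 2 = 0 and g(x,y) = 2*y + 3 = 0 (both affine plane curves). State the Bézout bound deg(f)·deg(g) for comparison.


Common zeros: {(3, 2)}; count = 1; Bézout bound = 1.

deg(f) = 1, deg(g) = 1, so Bézout bound = 1.
Scan x ∈ F_7. For each x, list the y ∈ F_7 with f(x, y) ≡ 0 and those with g(x, y) ≡ 0 (mod 7); the common zeros in that column are the intersection.
  x = 0: f ≡ 0 at y ∈ {4}; g ≡ 0 at y ∈ {2}; common: ∅.
  x = 1: f ≡ 0 at y ∈ {1}; g ≡ 0 at y ∈ {2}; common: ∅.
  x = 2: f ≡ 0 at y ∈ {5}; g ≡ 0 at y ∈ {2}; common: ∅.
  x = 3: f ≡ 0 at y ∈ {2}; g ≡ 0 at y ∈ {2}; common: {2}.
  x = 4: f ≡ 0 at y ∈ {6}; g ≡ 0 at y ∈ {2}; common: ∅.
  x = 5: f ≡ 0 at y ∈ {3}; g ≡ 0 at y ∈ {2}; common: ∅.
  x = 6: f ≡ 0 at y ∈ {0}; g ≡ 0 at y ∈ {2}; common: ∅.
Collecting: common zeros = {(3, 2)}, so the count is 1.
Comparison with the Bézout bound: 1 ≤ 1 = deg(f)·deg(g), as expected for curves with no common component (the bound is attained).


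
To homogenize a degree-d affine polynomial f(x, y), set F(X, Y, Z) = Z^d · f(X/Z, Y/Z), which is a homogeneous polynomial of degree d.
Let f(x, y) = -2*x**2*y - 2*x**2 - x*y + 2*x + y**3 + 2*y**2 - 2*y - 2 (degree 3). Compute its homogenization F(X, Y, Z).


F(X, Y, Z) = -2*X**2*Y - 2*X**2*Z - X*Y*Z + 2*X*Z**2 + Y**3 + 2*Y**2*Z - 2*Y*Z**2 - 2*Z**3

deg(f) = 3.
Substitute x = X/Z, y = Y/Z into f, then multiply by Z^3.
  monomial -2·x^2·y^1 ↦ -2·X^2·Y^1·Z^0.
  monomial -2·x^2·y^0 ↦ -2·X^2·Y^0·Z^1.
  monomial -1·x^1·y^1 ↦ -1·X^1·Y^1·Z^1.
  monomial 2·x^1·y^0 ↦ 2·X^1·Y^0·Z^2.
  monomial 1·x^0·y^3 ↦ 1·X^0·Y^3·Z^0.
  monomial 2·x^0·y^2 ↦ 2·X^0·Y^2·Z^1.
  monomial -2·x^0·y^1 ↦ -2·X^0·Y^1·Z^2.
  monomial -2·x^0·y^0 ↦ -2·X^0·Y^0·Z^3.
Collecting: F(X, Y, Z) = -2*X**2*Y - 2*X**2*Z - X*Y*Z + 2*X*Z**2 + Y**3 + 2*Y**2*Z - 2*Y*Z**2 - 2*Z**3.


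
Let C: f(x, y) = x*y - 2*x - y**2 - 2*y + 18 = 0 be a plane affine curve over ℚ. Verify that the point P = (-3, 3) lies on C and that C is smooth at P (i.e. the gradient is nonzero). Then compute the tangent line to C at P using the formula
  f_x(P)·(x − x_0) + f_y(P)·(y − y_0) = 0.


Tangent line at P: x - 11*y + 36 = 0.

Step 1: f(-3, 3) = 0, so P lies on C.
Step 2: partial derivatives
  f_x(x, y) = y - 2, f_y(x, y) = x - 2*y - 2.
  f_x(P) = 1, f_y(P) = -11 (gradient nonzero, so P is smooth).
Step 3: tangent line at P: 1·(x − -3) + -11·(y − 3) = 0.
Expanding: x - 11*y + 36 = 0.


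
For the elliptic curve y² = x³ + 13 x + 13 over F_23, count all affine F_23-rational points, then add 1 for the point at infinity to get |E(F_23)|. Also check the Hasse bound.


Affine points = {(0, 6), (0, 17), (1, 2), (1, 21), (2, 1), (2, 22), (6, 10), (6, 13), (8, 10), (8, 13), (9, 10), (9, 13), (10, 4), (10, 19), (14, 8), (14, 15), (15, 8), (15, 15), (16, 4), (16, 19), (17, 8), (17, 15), (19, 9), (19, 14), (20, 4), (20, 19), (21, 5), (21, 18)}; affine count = 28; |E(F_23)| = 29.

Discriminant check: Δ ∝ 4a³ + 27b² = 4·13³ + 27·13² = 4·2197 + 27·169 ≡ 11 (mod 23). Nonzero ⇒ E is nonsingular.
For each x ∈ F_23, compute rhs = x³ + 13·x + 13 mod 23, then count y ∈ F_23 with y² ≡ rhs.
  x = 0: rhs = 13, matching y values: 6, 17 (2 points).
  x = 1: rhs = 4, matching y values: 2, 21 (2 points).
  x = 2: rhs = 1, matching y values: 1, 22 (2 points).
  x = 3: rhs = 10, matching y values: none (0 points).
  x = 4: rhs = 14, matching y values: none (0 points).
  x = 5: rhs = 19, matching y values: none (0 points).
  x = 6: rhs = 8, matching y values: 10, 13 (2 points).
  x = 7: rhs = 10, matching y values: none (0 points).
  x = 8: rhs = 8, matching y values: 10, 13 (2 points).
  x = 9: rhs = 8, matching y values: 10, 13 (2 points).
  x = 10: rhs = 16, matching y values: 4, 19 (2 points).
  x = 11: rhs = 15, matching y values: none (0 points).
  x = 12: rhs = 11, matching y values: none (0 points).
  x = 13: rhs = 10, matching y values: none (0 points).
  x = 14: rhs = 18, matching y values: 8, 15 (2 points).
  x = 15: rhs = 18, matching y values: 8, 15 (2 points).
  x = 16: rhs = 16, matching y values: 4, 19 (2 points).
  x = 17: rhs = 18, matching y values: 8, 15 (2 points).
  x = 18: rhs = 7, matching y values: none (0 points).
  x = 19: rhs = 12, matching y values: 9, 14 (2 points).
  x = 20: rhs = 16, matching y values: 4, 19 (2 points).
  x = 21: rhs = 2, matching y values: 5, 18 (2 points).
  x = 22: rhs = 22, matching y values: none (0 points).
Total affine count: 28.
Full point count |E(F_23)| = 28 + 1 = 29.
Hasse bound: |29 − (23+1)| = |5| = 5 ≤ 2√23 ≈ 9.5917 ✓.


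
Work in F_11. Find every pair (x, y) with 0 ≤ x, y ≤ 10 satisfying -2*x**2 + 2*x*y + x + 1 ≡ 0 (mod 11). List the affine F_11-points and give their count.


Affine F_11-points: {(1, 0), (2, 4), (3, 6), (4, 2), (5, 0), (6, 10), (7, 8), (8, 4), (9, 6), (10, 10)}; count = 10.

For each of the 121 pairs (x, y) ∈ F_11², evaluate f(x, y) mod 11. Record the zeros.
  x = 0: [0↦1, 1↦1, 2↦1, 3↦1, 4↦1, 5↦1, 6↦1, 7↦1, 8↦1, 9↦1, 10↦1]  zeros at y ∈ ∅
  x = 1: [0↦0, 1↦2, 2↦4, 3↦6, 4↦8, 5↦10, 6↦1, 7↦3, 8↦5, 9↦7, 10↦9]  zeros at y ∈ {0}
  x = 2: [0↦6, 1↦10, 2↦3, 3↦7, 4↦0, 5↦4, 6↦8, 7↦1, 8↦5, 9↦9, 10↦2]  zeros at y ∈ {4}
  x = 3: [0↦8, 1↦3, 2↦9, 3↦4, 4↦10, 5↦5, 6↦0, 7↦6, 8↦1, 9↦7, 10↦2]  zeros at y ∈ {6}
  x = 4: [0↦6, 1↦3, 2↦0, 3↦8, 4↦5, 5↦2, 6↦10, 7↦7, 8↦4, 9↦1, 10↦9]  zeros at y ∈ {2}
  x = 5: [0↦0, 1↦10, 2↦9, 3↦8, 4↦7, 5↦6, 6↦5, 7↦4, 8↦3, 9↦2, 10↦1]  zeros at y ∈ {0}
  x = 6: [0↦1, 1↦2, 2↦3, 3↦4, 4↦5, 5↦6, 6↦7, 7↦8, 8↦9, 9↦10, 10↦0]  zeros at y ∈ {10}
  x = 7: [0↦9, 1↦1, 2↦4, 3↦7, 4↦10, 5↦2, 6↦5, 7↦8, 8↦0, 9↦3, 10↦6]  zeros at y ∈ {8}
  x = 8: [0↦2, 1↦7, 2↦1, 3↦6, 4↦0, 5↦5, 6↦10, 7↦4, 8↦9, 9↦3, 10↦8]  zeros at y ∈ {4}
  x = 9: [0↦2, 1↦9, 2↦5, 3↦1, 4↦8, 5↦4, 6↦0, 7↦7, 8↦3, 9↦10, 10↦6]  zeros at y ∈ {6}
  x = 10: [0↦9, 1↦7, 2↦5, 3↦3, 4↦1, 5↦10, 6↦8, 7↦6, 8↦4, 9↦2, 10↦0]  zeros at y ∈ {10}
Collecting zeros: affine points = {(1, 0), (2, 4), (3, 6), (4, 2), (5, 0), (6, 10), (7, 8), (8, 4), (9, 6), (10, 10)}.
Total count |C(F_11)_aff| = 10.


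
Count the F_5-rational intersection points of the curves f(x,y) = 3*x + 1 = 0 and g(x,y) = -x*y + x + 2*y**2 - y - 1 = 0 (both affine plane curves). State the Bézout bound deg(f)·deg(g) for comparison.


Common zeros: {(3, 1)}; count = 1; Bézout bound = 2.

deg(f) = 1, deg(g) = 2, so Bézout bound = 2.
Scan x ∈ F_5. For each x, list the y ∈ F_5 with f(x, y) ≡ 0 and those with g(x, y) ≡ 0 (mod 5); the common zeros in that column are the intersection.
  x = 0: f ≡ 0 at y ∈ ∅; g ≡ 0 at y ∈ {1, 2}; common: ∅.
  x = 1: f ≡ 0 at y ∈ ∅; g ≡ 0 at y ∈ {0, 1}; common: ∅.
  x = 2: f ≡ 0 at y ∈ ∅; g ≡ 0 at y ∈ {1, 3}; common: ∅.
  x = 3: f ≡ 0 at y ∈ {0, 1, 2, 3, 4}; g ≡ 0 at y ∈ {1}; common: {1}.
  x = 4: f ≡ 0 at y ∈ ∅; g ≡ 0 at y ∈ {1, 4}; common: ∅.
Collecting: common zeros = {(3, 1)}, so the count is 1.
Comparison with the Bézout bound: 1 ≤ 2 = deg(f)·deg(g), as expected for curves with no common component (the affine F_5-count falls short of the bound because intersections may lie at infinity, over extension fields, or carry multiplicity).


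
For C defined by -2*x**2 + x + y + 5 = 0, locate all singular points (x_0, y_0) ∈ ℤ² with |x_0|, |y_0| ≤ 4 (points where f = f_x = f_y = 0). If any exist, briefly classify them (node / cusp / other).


No singular points in the scanned grid; C is smooth there.

Compute partial derivatives:
  f_x = 1 - 4*x.
  f_y = 1.
f_y = 1 is a nonzero constant, so f_y never vanishes: no point (x, y) can satisfy f = f_x = f_y = 0. In particular no (x, y) ∈ {−4, ..., 4}² is singular; the curve is smooth.


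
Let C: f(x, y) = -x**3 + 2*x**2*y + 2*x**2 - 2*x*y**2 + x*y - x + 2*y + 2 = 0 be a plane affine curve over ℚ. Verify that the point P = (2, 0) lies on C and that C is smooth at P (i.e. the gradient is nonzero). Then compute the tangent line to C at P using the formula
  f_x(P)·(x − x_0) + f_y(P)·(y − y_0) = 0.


Tangent line at P: -5*x + 12*y + 10 = 0.

Step 1: f(2, 0) = 0, so P lies on C.
Step 2: partial derivatives
  f_x(x, y) = -3*x**2 + 4*x*y + 4*x - 2*y**2 + y - 1, f_y(x, y) = 2*x**2 - 4*x*y + x + 2.
  f_x(P) = -5, f_y(P) = 12 (gradient nonzero, so P is smooth).
Step 3: tangent line at P: -5·(x − 2) + 12·(y − 0) = 0.
Expanding: -5*x + 12*y + 10 = 0.


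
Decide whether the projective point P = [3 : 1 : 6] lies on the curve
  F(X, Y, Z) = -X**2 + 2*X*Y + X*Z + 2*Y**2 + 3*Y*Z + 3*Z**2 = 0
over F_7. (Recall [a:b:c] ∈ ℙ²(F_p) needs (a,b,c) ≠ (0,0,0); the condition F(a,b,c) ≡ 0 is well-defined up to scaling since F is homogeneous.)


F(3,1,6) ≡ 3 (mod 7); P is NOT on the curve.

Evaluate F(3, 1, 6) term-by-term (mod 7).
  -X**2 ↦ -1·9·1·1 = -9
  2*X*Y ↦ 2·3·1·1 = 6
  X*Z ↦ 1·3·1·6 = 18
  2*Y**2 ↦ 2·1·1·1 = 2
  3*Y*Z ↦ 3·1·1·6 = 18
  3*Z**2 ↦ 3·1·1·36 = 108
Sum: F(3, 1, 6) = (-9) + (6) + (18) + (2) + (18) + (108) = 143.
Reducing mod 7: 143 ≡ 3 (mod 7).
Since F(a, b, c) ≡ 3 ≠ 0 (mod 7), P does NOT lie on the curve.


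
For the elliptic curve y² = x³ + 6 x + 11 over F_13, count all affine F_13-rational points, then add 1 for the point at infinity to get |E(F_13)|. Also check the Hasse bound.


Affine points = {(3, 2), (3, 11), (5, 6), (5, 7), (6, 4), (6, 9), (8, 5), (8, 8), (9, 1), (9, 12), (11, 2), (11, 11), (12, 2), (12, 11)}; affine count = 14; |E(F_13)| = 15.

Discriminant check: Δ ∝ 4a³ + 27b² = 4·6³ + 27·11² = 4·216 + 27·121 ≡ 10 (mod 13). Nonzero ⇒ E is nonsingular.
For each x ∈ F_13, compute rhs = x³ + 6·x + 11 mod 13, then count y ∈ F_13 with y² ≡ rhs.
  x = 0: rhs = 11, matching y values: none (0 points).
  x = 1: rhs = 5, matching y values: none (0 points).
  x = 2: rhs = 5, matching y values: none (0 points).
  x = 3: rhs = 4, matching y values: 2, 11 (2 points).
  x = 4: rhs = 8, matching y values: none (0 points).
  x = 5: rhs = 10, matching y values: 6, 7 (2 points).
  x = 6: rhs = 3, matching y values: 4, 9 (2 points).
  x = 7: rhs = 6, matching y values: none (0 points).
  x = 8: rhs = 12, matching y values: 5, 8 (2 points).
  x = 9: rhs = 1, matching y values: 1, 12 (2 points).
  x = 10: rhs = 5, matching y values: none (0 points).
  x = 11: rhs = 4, matching y values: 2, 11 (2 points).
  x = 12: rhs = 4, matching y values: 2, 11 (2 points).
Total affine count: 14.
Full point count |E(F_13)| = 14 + 1 = 15.
Hasse bound: |15 − (13+1)| = |1| = 1 ≤ 2√13 ≈ 7.2111 ✓.


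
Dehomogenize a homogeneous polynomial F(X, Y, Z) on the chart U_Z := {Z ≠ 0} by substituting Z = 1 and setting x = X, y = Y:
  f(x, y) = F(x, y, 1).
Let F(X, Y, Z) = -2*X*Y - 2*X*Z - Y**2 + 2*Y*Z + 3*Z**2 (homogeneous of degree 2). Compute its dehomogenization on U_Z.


f(x, y) = -2*x*y - 2*x - y**2 + 2*y + 3

On U_Z we set Z = 1. Each monomial c·X^i·Y^j·Z^k in F becomes c·x^i·y^j·1^k = c·x^i·y^j.
Substituting Z = 1: F(X, Y, 1) = -2*x*y - 2*x - y**2 + 2*y + 3.
Note: deg(f) ≤ deg(F) = 2; strict inequality happens when F is divisible by Z (lost terms).


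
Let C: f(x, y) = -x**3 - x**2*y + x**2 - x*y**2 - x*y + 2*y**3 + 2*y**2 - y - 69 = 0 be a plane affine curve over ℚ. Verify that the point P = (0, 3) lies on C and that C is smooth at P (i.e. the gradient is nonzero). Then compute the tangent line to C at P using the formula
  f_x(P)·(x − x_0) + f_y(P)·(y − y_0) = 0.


Tangent line at P: -12*x + 65*y - 195 = 0.

Step 1: f(0, 3) = 0, so P lies on C.
Step 2: partial derivatives
  f_x(x, y) = -3*x**2 - 2*x*y + 2*x - y**2 - y, f_y(x, y) = -x**2 - 2*x*y - x + 6*y**2 + 4*y - 1.
  f_x(P) = -12, f_y(P) = 65 (gradient nonzero, so P is smooth).
Step 3: tangent line at P: -12·(x − 0) + 65·(y − 3) = 0.
Expanding: -12*x + 65*y - 195 = 0.


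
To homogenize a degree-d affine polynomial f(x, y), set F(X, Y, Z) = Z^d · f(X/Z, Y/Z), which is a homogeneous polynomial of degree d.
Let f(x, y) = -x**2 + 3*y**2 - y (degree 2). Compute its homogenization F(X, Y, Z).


F(X, Y, Z) = -X**2 + 3*Y**2 - Y*Z

deg(f) = 2.
Substitute x = X/Z, y = Y/Z into f, then multiply by Z^2.
  monomial -1·x^2·y^0 ↦ -1·X^2·Y^0·Z^0.
  monomial 3·x^0·y^2 ↦ 3·X^0·Y^2·Z^0.
  monomial -1·x^0·y^1 ↦ -1·X^0·Y^1·Z^1.
Collecting: F(X, Y, Z) = -X**2 + 3*Y**2 - Y*Z.


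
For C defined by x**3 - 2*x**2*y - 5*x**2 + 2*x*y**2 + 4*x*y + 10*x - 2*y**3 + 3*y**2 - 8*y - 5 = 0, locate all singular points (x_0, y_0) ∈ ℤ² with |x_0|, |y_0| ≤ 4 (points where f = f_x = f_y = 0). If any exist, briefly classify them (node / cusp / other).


Singular points: {(2, 1)}; classification: node.

Compute partial derivatives:
  f_x = 3*x**2 - 4*x*y - 10*x + 2*y**2 + 4*y + 10.
  f_y = -2*x**2 + 4*x*y + 4*x - 6*y**2 + 6*y - 8.
Scan x_0 ∈ {−4, ..., 4}. For each x_0, f_y(x_0, y) is a polynomial in y; find its integer roots y ∈ {−4, ..., 4}, then test f_x and f at those candidates.
  x = -4: f_y(-4, y) = -6*y**2 - 10*y - 56; no integer root y with |y| ≤ 4.
  x = -3: f_y(-3, y) = -6*y**2 - 6*y - 38; no integer root y with |y| ≤ 4.
  x = -2: f_y(-2, y) = -6*y**2 - 2*y - 24; no integer root y with |y| ≤ 4.
  x = -1: f_y(-1, y) = -6*y**2 + 2*y - 14; no integer root y with |y| ≤ 4.
  x = 0: f_y(0, y) = -6*y**2 + 6*y - 8; no integer root y with |y| ≤ 4.
  x = 1: f_y(1, y) = -6*y**2 + 10*y - 6; no integer root y with |y| ≤ 4.
  x = 2: f_y(2, y) = -6*y**2 + 14*y - 8; vanishes at y ∈ {1}. (2, 1): f_x = 0, f = 0 — SINGULAR.
  x = 3: f_y(3, y) = -6*y**2 + 18*y - 14; no integer root y with |y| ≤ 4.
  x = 4: f_y(4, y) = -6*y**2 + 22*y - 24; no integer root y with |y| ≤ 4.
Only singular point on the grid: (2, 1).
Classify: substitute x = 2 + u, y = 1 + v and expand: f = u**3 - 2*u**2*v - u**2 + 2*u*v**2 - 2*v**3 + v**2.
No constant or linear terms (consistent with a singular point). Quadratic part: -u**2 + v**2. Cubic part: u**3 - 2*u**2*v + 2*u*v**2 - 2*v**3.
The quadratic part v**2 - u**2 = (v − u)(v + u) splits into two distinct linear factors, so there are two distinct tangent lines y − 1 = ±(x − 2) — this is a node (ordinary double point).
Classification: node.


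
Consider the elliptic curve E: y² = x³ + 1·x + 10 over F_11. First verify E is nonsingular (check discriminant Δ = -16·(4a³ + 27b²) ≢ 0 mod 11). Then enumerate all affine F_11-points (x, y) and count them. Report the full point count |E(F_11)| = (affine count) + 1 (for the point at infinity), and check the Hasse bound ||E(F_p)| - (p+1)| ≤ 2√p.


Affine points = {(1, 1), (1, 10), (2, 3), (2, 8), (4, 1), (4, 10), (6, 1), (6, 10), (9, 0)}; affine count = 9; |E(F_11)| = 10.

Discriminant check: Δ ∝ 4a³ + 27b² = 4·1³ + 27·10² = 4·1 + 27·100 ≡ 9 (mod 11). Nonzero ⇒ E is nonsingular.
For each x ∈ F_11, compute rhs = x³ + 1·x + 10 mod 11, then count y ∈ F_11 with y² ≡ rhs.
  x = 0: rhs = 10, matching y values: none (0 points).
  x = 1: rhs = 1, matching y values: 1, 10 (2 points).
  x = 2: rhs = 9, matching y values: 3, 8 (2 points).
  x = 3: rhs = 7, matching y values: none (0 points).
  x = 4: rhs = 1, matching y values: 1, 10 (2 points).
  x = 5: rhs = 8, matching y values: none (0 points).
  x = 6: rhs = 1, matching y values: 1, 10 (2 points).
  x = 7: rhs = 8, matching y values: none (0 points).
  x = 8: rhs = 2, matching y values: none (0 points).
  x = 9: rhs = 0, matching y values: 0 (1 points).
  x = 10: rhs = 8, matching y values: none (0 points).
Total affine count: 9.
Full point count |E(F_11)| = 9 + 1 = 10.
Hasse bound: |10 − (11+1)| = |-2| = 2 ≤ 2√11 ≈ 6.6332 ✓.


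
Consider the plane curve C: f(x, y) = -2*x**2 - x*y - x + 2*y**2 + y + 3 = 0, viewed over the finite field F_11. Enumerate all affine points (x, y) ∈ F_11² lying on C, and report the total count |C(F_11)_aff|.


Affine F_11-points: {(1, 0), (3, 5), (3, 7), (4, 0), (4, 7), (5, 5), (5, 8), (6, 2), (6, 6), (7, 6), (7, 8), (9, 2)}; count = 12.

For each of the 121 pairs (x, y) ∈ F_11², evaluate f(x, y) mod 11. Record the zeros.
  x = 0: [0↦3, 1↦6, 2↦2, 3↦2, 4↦6, 5↦3, 6↦4, 7↦9, 8↦7, 9↦9, 10↦4]  zeros at y ∈ ∅
  x = 1: [0↦0, 1↦2, 2↦8, 3↦7, 4↦10, 5↦6, 6↦6, 7↦10, 8↦7, 9↦8, 10↦2]  zeros at y ∈ {0}
  x = 2: [0↦4, 1↦5, 2↦10, 3↦8, 4↦10, 5↦5, 6↦4, 7↦7, 8↦3, 9↦3, 10↦7]  zeros at y ∈ ∅
  x = 3: [0↦4, 1↦4, 2↦8, 3↦5, 4↦6, 5↦0, 6↦9, 7↦0, 8↦6, 9↦5, 10↦8]  zeros at y ∈ {5, 7}
  x = 4: [0↦0, 1↦10, 2↦2, 3↦9, 4↦9, 5↦2, 6↦10, 7↦0, 8↦5, 9↦3, 10↦5]  zeros at y ∈ {0, 7}
  x = 5: [0↦3, 1↦1, 2↦3, 3↦9, 4↦8, 5↦0, 6↦7, 7↦7, 8↦0, 9↦8, 10↦9]  zeros at y ∈ {5, 8}
  x = 6: [0↦2, 1↦10, 2↦0, 3↦5, 4↦3, 5↦5, 6↦0, 7↦10, 8↦2, 9↦9, 10↦9]  zeros at y ∈ {2, 6}
  x = 7: [0↦8, 1↦4, 2↦4, 3↦8, 4↦5, 5↦6, 6↦0, 7↦9, 8↦0, 9↦6, 10↦5]  zeros at y ∈ {6, 8}
  x = 8: [0↦10, 1↦5, 2↦4, 3↦7, 4↦3, 5↦3, 6↦7, 7↦4, 8↦5, 9↦10, 10↦8]  zeros at y ∈ ∅
  x = 9: [0↦8, 1↦2, 2↦0, 3↦2, 4↦8, 5↦7, 6↦10, 7↦6, 8↦6, 9↦10, 10↦7]  zeros at y ∈ {2}
  x = 10: [0↦2, 1↦6, 2↦3, 3↦4, 4↦9, 5↦7, 6↦9, 7↦4, 8↦3, 9↦6, 10↦2]  zeros at y ∈ ∅
Collecting zeros: affine points = {(1, 0), (3, 5), (3, 7), (4, 0), (4, 7), (5, 5), (5, 8), (6, 2), (6, 6), (7, 6), (7, 8), (9, 2)}.
Total count |C(F_11)_aff| = 12.


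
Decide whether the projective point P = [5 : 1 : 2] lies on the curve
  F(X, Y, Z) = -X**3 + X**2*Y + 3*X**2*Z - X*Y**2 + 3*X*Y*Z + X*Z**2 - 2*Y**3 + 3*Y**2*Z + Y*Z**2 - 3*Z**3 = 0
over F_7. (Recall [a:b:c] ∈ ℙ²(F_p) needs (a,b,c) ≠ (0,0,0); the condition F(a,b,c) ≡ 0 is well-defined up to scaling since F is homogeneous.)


F(5,1,2) ≡ 2 (mod 7); P is NOT on the curve.

Evaluate F(5, 1, 2) term-by-term (mod 7).
  -X**3 ↦ -1·125·1·1 = -125
  X**2*Y ↦ 1·25·1·1 = 25
  3*X**2*Z ↦ 3·25·1·2 = 150
  -X*Y**2 ↦ -1·5·1·1 = -5
  3*X*Y*Z ↦ 3·5·1·2 = 30
  X*Z**2 ↦ 1·5·1·4 = 20
  -2*Y**3 ↦ -2·1·1·1 = -2
  3*Y**2*Z ↦ 3·1·1·2 = 6
  Y*Z**2 ↦ 1·1·1·4 = 4
  -3*Z**3 ↦ -3·1·1·8 = -24
Sum: F(5, 1, 2) = (-125) + (25) + (150) + (-5) + (30) + (20) + (-2) + (6) + (4) + (-24) = 79.
Reducing mod 7: 79 ≡ 2 (mod 7).
Since F(a, b, c) ≡ 2 ≠ 0 (mod 7), P does NOT lie on the curve.


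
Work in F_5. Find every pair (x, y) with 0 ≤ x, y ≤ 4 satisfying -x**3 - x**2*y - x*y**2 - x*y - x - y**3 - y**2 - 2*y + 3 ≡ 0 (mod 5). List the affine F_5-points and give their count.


Affine F_5-points: {(0, 4), (2, 3), (4, 0)}; count = 3.

For each of the 25 pairs (x, y) ∈ F_5², evaluate f(x, y) mod 5. Record the zeros.
  x = 0: [0↦3, 1↦4, 2↦2, 3↦1, 4↦0]  zeros at y ∈ {4}
  x = 1: [0↦1, 1↦4, 2↦2, 3↦4, 4↦4]  zeros at y ∈ ∅
  x = 2: [0↦3, 1↦1, 2↦2, 3↦0, 4↦4]  zeros at y ∈ {3}
  x = 3: [0↦3, 1↦4, 2↦1, 3↦3, 4↦4]  zeros at y ∈ ∅
  x = 4: [0↦0, 1↦2, 2↦3, 3↦2, 4↦3]  zeros at y ∈ {0}
Collecting zeros: affine points = {(0, 4), (2, 3), (4, 0)}.
Total count |C(F_5)_aff| = 3.


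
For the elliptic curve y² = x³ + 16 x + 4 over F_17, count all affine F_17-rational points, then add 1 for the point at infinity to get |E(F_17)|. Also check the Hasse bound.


Affine points = {(0, 2), (0, 15), (1, 2), (1, 15), (4, 8), (4, 9), (7, 0), (8, 7), (8, 10), (10, 5), (10, 12), (11, 7), (11, 10), (15, 7), (15, 10), (16, 2), (16, 15)}; affine count = 17; |E(F_17)| = 18.

Discriminant check: Δ ∝ 4a³ + 27b² = 4·16³ + 27·4² = 4·4096 + 27·16 ≡ 3 (mod 17). Nonzero ⇒ E is nonsingular.
For each x ∈ F_17, compute rhs = x³ + 16·x + 4 mod 17, then count y ∈ F_17 with y² ≡ rhs.
  x = 0: rhs = 4, matching y values: 2, 15 (2 points).
  x = 1: rhs = 4, matching y values: 2, 15 (2 points).
  x = 2: rhs = 10, matching y values: none (0 points).
  x = 3: rhs = 11, matching y values: none (0 points).
  x = 4: rhs = 13, matching y values: 8, 9 (2 points).
  x = 5: rhs = 5, matching y values: none (0 points).
  x = 6: rhs = 10, matching y values: none (0 points).
  x = 7: rhs = 0, matching y values: 0 (1 points).
  x = 8: rhs = 15, matching y values: 7, 10 (2 points).
  x = 9: rhs = 10, matching y values: none (0 points).
  x = 10: rhs = 8, matching y values: 5, 12 (2 points).
  x = 11: rhs = 15, matching y values: 7, 10 (2 points).
  x = 12: rhs = 3, matching y values: none (0 points).
  x = 13: rhs = 12, matching y values: none (0 points).
  x = 14: rhs = 14, matching y values: none (0 points).
  x = 15: rhs = 15, matching y values: 7, 10 (2 points).
  x = 16: rhs = 4, matching y values: 2, 15 (2 points).
Total affine count: 17.
Full point count |E(F_17)| = 17 + 1 = 18.
Hasse bound: |18 − (17+1)| = |0| = 0 ≤ 2√17 ≈ 8.2462 ✓.
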